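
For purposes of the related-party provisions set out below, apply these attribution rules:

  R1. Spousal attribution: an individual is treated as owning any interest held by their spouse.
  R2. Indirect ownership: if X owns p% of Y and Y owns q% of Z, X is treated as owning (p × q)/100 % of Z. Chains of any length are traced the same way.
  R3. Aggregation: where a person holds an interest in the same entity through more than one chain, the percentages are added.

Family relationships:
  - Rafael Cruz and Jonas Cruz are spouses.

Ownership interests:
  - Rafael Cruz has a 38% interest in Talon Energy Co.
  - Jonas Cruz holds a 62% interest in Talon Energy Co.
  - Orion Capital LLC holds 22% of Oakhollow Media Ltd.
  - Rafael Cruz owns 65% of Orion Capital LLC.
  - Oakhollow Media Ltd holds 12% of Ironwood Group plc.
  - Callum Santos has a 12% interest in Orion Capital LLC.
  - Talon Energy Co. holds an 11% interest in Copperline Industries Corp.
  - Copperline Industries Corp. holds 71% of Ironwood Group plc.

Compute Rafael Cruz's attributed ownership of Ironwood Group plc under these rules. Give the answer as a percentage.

By spousal attribution (R1), Rafael Cruz is treated as also owning Jonas Cruz's interest in Talon Energy Co, giving 38% + 62% = 100%.
Chain via Talon Energy Co. → Copperline Industries Corp. (R2): 100% × 11% × 71% = 7.81% of Ironwood Group plc.
Chain via Orion Capital LLC → Oakhollow Media Ltd (R2): 65% × 22% × 12% = 1.716% of Ironwood Group plc.
Aggregating (R3): 7.81% + 1.716% = 9.526%.

9.526%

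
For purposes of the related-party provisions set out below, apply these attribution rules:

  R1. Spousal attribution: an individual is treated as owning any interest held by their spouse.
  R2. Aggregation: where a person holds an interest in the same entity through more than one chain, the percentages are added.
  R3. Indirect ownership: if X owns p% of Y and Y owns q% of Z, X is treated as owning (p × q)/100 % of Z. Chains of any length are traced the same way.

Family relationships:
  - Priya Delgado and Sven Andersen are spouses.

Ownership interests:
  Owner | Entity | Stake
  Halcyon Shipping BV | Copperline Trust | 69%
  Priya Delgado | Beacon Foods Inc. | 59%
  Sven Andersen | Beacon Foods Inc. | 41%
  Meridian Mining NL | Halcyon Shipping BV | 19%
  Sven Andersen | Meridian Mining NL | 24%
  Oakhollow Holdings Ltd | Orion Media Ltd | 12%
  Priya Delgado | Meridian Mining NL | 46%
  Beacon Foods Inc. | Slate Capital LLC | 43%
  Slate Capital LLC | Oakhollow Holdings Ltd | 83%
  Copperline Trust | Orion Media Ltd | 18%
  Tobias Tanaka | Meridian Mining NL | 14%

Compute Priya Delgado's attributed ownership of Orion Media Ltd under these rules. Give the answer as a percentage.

By spousal attribution (R1), Priya Delgado is treated as also owning Sven Andersen's interest in Beacon Foods Inc, giving 59% + 41% = 100%.
By spousal attribution (R1), Priya Delgado is treated as also owning Sven Andersen's interest in Meridian Mining NL, giving 46% + 24% = 70%.
Chain via Beacon Foods Inc. → Slate Capital LLC → Oakhollow Holdings Ltd (R3): 100% × 43% × 83% × 12% = 4.2828% of Orion Media Ltd.
Chain via Meridian Mining NL → Halcyon Shipping BV → Copperline Trust (R3): 70% × 19% × 69% × 18% = 1.65186% of Orion Media Ltd.
Aggregating (R2): 4.2828% + 1.65186% = 5.93466%.

5.93466%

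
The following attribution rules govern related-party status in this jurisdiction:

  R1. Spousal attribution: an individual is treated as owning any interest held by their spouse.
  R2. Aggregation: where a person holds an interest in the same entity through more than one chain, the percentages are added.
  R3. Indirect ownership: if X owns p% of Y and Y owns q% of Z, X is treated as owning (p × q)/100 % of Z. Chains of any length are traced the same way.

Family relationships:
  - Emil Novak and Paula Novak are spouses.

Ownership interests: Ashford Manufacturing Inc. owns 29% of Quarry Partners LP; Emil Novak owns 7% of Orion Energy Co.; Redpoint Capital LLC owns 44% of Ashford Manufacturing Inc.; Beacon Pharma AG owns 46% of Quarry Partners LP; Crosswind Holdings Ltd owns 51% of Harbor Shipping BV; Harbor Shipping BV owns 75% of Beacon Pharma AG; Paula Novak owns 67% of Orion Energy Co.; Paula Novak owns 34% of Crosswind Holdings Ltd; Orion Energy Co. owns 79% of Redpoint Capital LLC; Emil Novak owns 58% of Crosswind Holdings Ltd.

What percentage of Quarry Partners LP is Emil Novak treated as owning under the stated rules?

By spousal attribution (R1), Emil Novak is treated as also owning Paula Novak's interest in Orion Energy Co, giving 7% + 67% = 74%.
By spousal attribution (R1), Emil Novak is treated as also owning Paula Novak's interest in Crosswind Holdings Ltd, giving 58% + 34% = 92%.
Chain via Orion Energy Co. → Redpoint Capital LLC → Ashford Manufacturing Inc. (R3): 74% × 79% × 44% × 29% = 7.459496% of Quarry Partners LP.
Chain via Crosswind Holdings Ltd → Harbor Shipping BV → Beacon Pharma AG (R3): 92% × 51% × 75% × 46% = 16.1874% of Quarry Partners LP.
Aggregating (R2): 7.459496% + 16.1874% = 23.646896%.

23.646896%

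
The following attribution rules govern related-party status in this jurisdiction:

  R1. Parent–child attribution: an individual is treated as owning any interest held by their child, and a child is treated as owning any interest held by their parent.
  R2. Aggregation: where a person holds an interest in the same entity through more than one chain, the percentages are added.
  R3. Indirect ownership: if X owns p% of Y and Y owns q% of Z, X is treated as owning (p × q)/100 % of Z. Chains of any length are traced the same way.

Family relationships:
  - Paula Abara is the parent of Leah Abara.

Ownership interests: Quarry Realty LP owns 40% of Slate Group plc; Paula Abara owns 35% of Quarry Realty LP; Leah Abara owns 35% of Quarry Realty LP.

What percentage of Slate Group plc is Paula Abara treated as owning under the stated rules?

By parent–child attribution (R1), Paula Abara is treated as also owning Leah Abara's interest in Quarry Realty LP, giving 35% + 35% = 70%.
Chain via Quarry Realty LP (R3): 70% × 40% = 28% of Slate Group plc.

28%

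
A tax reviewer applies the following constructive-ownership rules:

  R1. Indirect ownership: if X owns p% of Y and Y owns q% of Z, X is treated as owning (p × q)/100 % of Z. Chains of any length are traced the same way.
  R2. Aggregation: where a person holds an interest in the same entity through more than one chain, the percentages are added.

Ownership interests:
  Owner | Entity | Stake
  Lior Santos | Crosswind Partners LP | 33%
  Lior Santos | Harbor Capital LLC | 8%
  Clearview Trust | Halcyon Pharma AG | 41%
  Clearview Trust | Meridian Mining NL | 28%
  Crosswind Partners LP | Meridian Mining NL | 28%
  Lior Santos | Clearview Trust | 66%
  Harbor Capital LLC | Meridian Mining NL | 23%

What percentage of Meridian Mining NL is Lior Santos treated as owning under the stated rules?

29.56%

Chain via Clearview Trust (R1): 66% × 28% = 18.48% of Meridian Mining NL.
Chain via Harbor Capital LLC (R1): 8% × 23% = 1.84% of Meridian Mining NL.
Chain via Crosswind Partners LP (R1): 33% × 28% = 9.24% of Meridian Mining NL.
Aggregating (R2): 18.48% + 1.84% + 9.24% = 29.56%.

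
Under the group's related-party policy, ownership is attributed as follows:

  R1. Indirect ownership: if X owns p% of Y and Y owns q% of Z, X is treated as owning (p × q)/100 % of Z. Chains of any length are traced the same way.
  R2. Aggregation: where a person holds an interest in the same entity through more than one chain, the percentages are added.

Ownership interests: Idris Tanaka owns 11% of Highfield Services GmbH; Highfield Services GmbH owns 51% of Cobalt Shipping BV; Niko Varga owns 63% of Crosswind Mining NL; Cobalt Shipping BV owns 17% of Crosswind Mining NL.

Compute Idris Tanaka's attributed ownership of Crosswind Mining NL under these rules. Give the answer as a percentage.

0.9537%

Chain via Highfield Services GmbH → Cobalt Shipping BV (R1): 11% × 51% × 17% = 0.9537% of Crosswind Mining NL.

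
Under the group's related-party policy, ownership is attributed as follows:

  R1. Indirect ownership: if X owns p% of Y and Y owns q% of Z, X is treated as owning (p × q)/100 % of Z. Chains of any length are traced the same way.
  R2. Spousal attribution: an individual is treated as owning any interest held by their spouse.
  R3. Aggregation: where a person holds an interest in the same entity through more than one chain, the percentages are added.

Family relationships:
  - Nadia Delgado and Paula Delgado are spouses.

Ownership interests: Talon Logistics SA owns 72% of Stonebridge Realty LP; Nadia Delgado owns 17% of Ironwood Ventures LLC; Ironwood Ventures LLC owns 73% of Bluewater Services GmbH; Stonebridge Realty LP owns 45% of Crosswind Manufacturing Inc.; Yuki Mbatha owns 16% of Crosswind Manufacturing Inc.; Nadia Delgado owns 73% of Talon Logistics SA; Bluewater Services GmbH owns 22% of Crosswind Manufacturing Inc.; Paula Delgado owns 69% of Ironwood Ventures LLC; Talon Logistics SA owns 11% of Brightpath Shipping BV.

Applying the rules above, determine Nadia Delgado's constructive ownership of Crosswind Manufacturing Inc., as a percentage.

37.4636%

By spousal attribution (R2), Nadia Delgado is treated as also owning Paula Delgado's interest in Ironwood Ventures LLC, giving 17% + 69% = 86%.
Chain via Talon Logistics SA → Stonebridge Realty LP (R1): 73% × 72% × 45% = 23.652% of Crosswind Manufacturing Inc.
Chain via Ironwood Ventures LLC → Bluewater Services GmbH (R1): 86% × 73% × 22% = 13.8116% of Crosswind Manufacturing Inc.
Aggregating (R3): 23.652% + 13.8116% = 37.4636%.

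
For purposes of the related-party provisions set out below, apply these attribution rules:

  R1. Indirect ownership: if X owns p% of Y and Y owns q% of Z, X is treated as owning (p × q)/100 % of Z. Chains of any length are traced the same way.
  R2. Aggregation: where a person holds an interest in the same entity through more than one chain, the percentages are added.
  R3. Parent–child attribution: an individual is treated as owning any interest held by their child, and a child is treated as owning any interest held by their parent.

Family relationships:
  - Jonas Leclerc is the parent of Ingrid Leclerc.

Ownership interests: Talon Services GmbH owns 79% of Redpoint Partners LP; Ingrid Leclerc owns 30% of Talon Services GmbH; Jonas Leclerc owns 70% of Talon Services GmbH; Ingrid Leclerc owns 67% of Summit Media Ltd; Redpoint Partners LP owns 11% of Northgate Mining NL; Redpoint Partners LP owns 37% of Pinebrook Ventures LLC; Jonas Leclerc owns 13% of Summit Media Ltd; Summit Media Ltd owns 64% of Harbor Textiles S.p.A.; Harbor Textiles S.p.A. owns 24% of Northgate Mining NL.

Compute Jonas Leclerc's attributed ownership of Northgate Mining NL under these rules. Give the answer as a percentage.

By parent–child attribution (R3), Jonas Leclerc is treated as also owning Ingrid Leclerc's interest in Talon Services GmbH, giving 70% + 30% = 100%.
By parent–child attribution (R3), Jonas Leclerc is treated as also owning Ingrid Leclerc's interest in Summit Media Ltd, giving 13% + 67% = 80%.
Chain via Talon Services GmbH → Redpoint Partners LP (R1): 100% × 79% × 11% = 8.69% of Northgate Mining NL.
Chain via Summit Media Ltd → Harbor Textiles S.p.A. (R1): 80% × 64% × 24% = 12.288% of Northgate Mining NL.
Aggregating (R2): 8.69% + 12.288% = 20.978%.

20.978%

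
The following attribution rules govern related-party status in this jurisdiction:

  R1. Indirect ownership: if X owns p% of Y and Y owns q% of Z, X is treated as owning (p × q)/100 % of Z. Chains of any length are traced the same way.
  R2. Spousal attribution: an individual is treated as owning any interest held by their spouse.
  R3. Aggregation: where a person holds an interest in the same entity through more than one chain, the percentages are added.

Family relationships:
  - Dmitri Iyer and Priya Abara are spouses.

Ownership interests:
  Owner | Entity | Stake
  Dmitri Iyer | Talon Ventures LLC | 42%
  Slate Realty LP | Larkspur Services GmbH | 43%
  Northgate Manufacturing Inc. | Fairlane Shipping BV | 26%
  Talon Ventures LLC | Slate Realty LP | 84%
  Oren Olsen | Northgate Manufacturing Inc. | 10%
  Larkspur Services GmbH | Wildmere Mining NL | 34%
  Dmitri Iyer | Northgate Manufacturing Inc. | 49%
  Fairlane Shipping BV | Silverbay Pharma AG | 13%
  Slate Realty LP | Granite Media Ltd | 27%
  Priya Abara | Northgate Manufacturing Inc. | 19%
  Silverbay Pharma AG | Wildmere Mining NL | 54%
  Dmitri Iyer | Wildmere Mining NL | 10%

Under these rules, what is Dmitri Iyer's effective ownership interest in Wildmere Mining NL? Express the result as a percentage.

16.399072%

By spousal attribution (R2), Dmitri Iyer is treated as also owning Priya Abara's interest in Northgate Manufacturing Inc, giving 49% + 19% = 68%.
Chain via Northgate Manufacturing Inc. → Fairlane Shipping BV → Silverbay Pharma AG (R1): 68% × 26% × 13% × 54% = 1.241136% of Wildmere Mining NL.
Chain via Talon Ventures LLC → Slate Realty LP → Larkspur Services GmbH (R1): 42% × 84% × 43% × 34% = 5.157936% of Wildmere Mining NL.
Direct interest in Wildmere Mining NL: 10%.
Aggregating (R3): 1.241136% + 5.157936% + 10% = 16.399072%.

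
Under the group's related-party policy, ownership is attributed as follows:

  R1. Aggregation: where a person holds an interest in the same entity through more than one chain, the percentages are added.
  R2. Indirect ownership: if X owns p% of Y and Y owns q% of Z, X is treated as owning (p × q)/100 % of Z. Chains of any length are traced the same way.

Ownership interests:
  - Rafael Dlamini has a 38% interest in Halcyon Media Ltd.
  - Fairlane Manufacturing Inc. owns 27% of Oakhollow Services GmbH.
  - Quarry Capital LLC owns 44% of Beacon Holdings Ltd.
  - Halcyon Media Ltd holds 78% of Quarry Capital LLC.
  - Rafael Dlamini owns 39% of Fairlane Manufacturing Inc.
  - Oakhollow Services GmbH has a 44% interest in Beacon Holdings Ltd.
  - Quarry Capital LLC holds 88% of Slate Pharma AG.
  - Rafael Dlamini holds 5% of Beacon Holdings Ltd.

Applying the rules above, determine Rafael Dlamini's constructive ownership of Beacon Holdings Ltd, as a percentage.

22.6748%

Chain via Halcyon Media Ltd → Quarry Capital LLC (R2): 38% × 78% × 44% = 13.0416% of Beacon Holdings Ltd.
Chain via Fairlane Manufacturing Inc. → Oakhollow Services GmbH (R2): 39% × 27% × 44% = 4.6332% of Beacon Holdings Ltd.
Direct interest in Beacon Holdings Ltd: 5%.
Aggregating (R1): 13.0416% + 4.6332% + 5% = 22.6748%.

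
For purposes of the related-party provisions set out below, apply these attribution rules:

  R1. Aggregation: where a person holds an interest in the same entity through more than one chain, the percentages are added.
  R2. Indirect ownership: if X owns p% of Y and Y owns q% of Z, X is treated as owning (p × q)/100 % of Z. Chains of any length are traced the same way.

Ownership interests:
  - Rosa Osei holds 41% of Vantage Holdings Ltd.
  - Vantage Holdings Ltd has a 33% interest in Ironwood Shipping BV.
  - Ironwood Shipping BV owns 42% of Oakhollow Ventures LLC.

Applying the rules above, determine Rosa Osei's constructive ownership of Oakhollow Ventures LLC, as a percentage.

5.6826%

Chain via Vantage Holdings Ltd → Ironwood Shipping BV (R2): 41% × 33% × 42% = 5.6826% of Oakhollow Ventures LLC.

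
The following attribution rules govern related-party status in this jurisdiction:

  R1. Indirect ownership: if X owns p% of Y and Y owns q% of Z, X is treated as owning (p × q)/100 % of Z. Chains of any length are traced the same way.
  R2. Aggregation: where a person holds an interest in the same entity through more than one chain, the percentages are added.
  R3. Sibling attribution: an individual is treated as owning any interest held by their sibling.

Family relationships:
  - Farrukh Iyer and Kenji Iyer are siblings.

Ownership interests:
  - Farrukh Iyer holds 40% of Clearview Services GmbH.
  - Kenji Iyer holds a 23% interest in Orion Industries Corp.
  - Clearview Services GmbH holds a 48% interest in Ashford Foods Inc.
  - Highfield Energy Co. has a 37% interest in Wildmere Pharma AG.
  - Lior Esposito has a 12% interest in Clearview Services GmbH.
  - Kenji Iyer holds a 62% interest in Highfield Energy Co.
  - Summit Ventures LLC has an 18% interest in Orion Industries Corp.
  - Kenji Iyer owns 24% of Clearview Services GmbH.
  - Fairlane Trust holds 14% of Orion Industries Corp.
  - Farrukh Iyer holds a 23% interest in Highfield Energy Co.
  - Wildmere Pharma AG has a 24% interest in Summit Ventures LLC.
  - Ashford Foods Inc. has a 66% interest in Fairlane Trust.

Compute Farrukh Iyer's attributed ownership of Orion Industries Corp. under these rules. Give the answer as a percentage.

By sibling attribution (R3), Farrukh Iyer is treated as also owning Kenji Iyer's interest in Clearview Services GmbH, giving 40% + 24% = 64%.
By sibling attribution (R3), Farrukh Iyer is treated as also owning Kenji Iyer's interest in Highfield Energy Co, giving 23% + 62% = 85%.
By sibling attribution (R3), Farrukh Iyer is treated as owning Kenji Iyer's 23% interest in Orion Industries Corp.
Chain via Clearview Services GmbH → Ashford Foods Inc. → Fairlane Trust (R1): 64% × 48% × 66% × 14% = 2.838528% of Orion Industries Corp.
Chain via Highfield Energy Co. → Wildmere Pharma AG → Summit Ventures LLC (R1): 85% × 37% × 24% × 18% = 1.35864% of Orion Industries Corp.
Direct interest in Orion Industries Corp: 23%.
Aggregating (R2): 2.838528% + 1.35864% + 23% = 27.197168%.

27.197168%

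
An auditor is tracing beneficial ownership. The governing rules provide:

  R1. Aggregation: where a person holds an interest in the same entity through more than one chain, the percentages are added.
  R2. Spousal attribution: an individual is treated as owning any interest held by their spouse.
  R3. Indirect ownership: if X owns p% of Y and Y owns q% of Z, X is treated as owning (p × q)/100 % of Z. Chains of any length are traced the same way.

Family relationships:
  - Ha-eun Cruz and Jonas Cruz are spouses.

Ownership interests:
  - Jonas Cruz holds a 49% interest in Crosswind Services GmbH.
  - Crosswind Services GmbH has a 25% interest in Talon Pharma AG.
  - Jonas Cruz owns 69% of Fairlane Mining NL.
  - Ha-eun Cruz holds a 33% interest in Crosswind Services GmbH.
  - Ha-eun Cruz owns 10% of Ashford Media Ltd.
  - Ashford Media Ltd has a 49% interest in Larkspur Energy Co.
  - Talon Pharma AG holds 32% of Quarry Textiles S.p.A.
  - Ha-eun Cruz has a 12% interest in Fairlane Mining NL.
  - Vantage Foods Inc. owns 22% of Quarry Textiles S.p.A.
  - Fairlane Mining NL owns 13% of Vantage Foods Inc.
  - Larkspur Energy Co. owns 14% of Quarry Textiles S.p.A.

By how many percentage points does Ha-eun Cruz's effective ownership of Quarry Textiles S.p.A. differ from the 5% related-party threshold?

4.5626

By spousal attribution (R2), Ha-eun Cruz is treated as also owning Jonas Cruz's interest in Crosswind Services GmbH, giving 33% + 49% = 82%.
By spousal attribution (R2), Ha-eun Cruz is treated as also owning Jonas Cruz's interest in Fairlane Mining NL, giving 12% + 69% = 81%.
Chain via Crosswind Services GmbH → Talon Pharma AG (R3): 82% × 25% × 32% = 6.56% of Quarry Textiles S.p.A.
Chain via Fairlane Mining NL → Vantage Foods Inc. (R3): 81% × 13% × 22% = 2.3166% of Quarry Textiles S.p.A.
Chain via Ashford Media Ltd → Larkspur Energy Co. (R3): 10% × 49% × 14% = 0.686% of Quarry Textiles S.p.A.
Aggregating (R1): 6.56% + 2.3166% + 0.686% = 9.5626%.
9.5626% exceeds the 5% threshold by 4.5626 percentage points.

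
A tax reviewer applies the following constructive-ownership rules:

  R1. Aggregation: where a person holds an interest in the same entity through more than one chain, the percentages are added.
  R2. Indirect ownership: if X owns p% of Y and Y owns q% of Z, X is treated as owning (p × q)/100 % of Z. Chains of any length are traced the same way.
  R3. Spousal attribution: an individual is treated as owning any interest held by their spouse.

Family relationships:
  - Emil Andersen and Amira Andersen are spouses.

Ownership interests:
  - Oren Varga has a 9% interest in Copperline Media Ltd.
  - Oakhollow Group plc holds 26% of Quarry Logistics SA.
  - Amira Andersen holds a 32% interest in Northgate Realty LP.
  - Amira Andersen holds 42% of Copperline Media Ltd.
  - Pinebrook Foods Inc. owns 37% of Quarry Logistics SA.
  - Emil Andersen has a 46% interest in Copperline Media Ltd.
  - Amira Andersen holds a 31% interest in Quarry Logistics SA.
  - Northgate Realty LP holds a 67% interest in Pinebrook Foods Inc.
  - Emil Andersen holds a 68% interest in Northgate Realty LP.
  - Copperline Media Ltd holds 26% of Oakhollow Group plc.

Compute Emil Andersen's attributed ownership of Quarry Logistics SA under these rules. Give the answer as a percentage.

By spousal attribution (R3), Emil Andersen is treated as also owning Amira Andersen's interest in Copperline Media Ltd, giving 46% + 42% = 88%.
By spousal attribution (R3), Emil Andersen is treated as also owning Amira Andersen's interest in Northgate Realty LP, giving 68% + 32% = 100%.
By spousal attribution (R3), Emil Andersen is treated as owning Amira Andersen's 31% interest in Quarry Logistics SA.
Chain via Copperline Media Ltd → Oakhollow Group plc (R2): 88% × 26% × 26% = 5.9488% of Quarry Logistics SA.
Chain via Northgate Realty LP → Pinebrook Foods Inc. (R2): 100% × 67% × 37% = 24.79% of Quarry Logistics SA.
Direct interest in Quarry Logistics SA: 31%.
Aggregating (R1): 5.9488% + 24.79% + 31% = 61.7388%.

61.7388%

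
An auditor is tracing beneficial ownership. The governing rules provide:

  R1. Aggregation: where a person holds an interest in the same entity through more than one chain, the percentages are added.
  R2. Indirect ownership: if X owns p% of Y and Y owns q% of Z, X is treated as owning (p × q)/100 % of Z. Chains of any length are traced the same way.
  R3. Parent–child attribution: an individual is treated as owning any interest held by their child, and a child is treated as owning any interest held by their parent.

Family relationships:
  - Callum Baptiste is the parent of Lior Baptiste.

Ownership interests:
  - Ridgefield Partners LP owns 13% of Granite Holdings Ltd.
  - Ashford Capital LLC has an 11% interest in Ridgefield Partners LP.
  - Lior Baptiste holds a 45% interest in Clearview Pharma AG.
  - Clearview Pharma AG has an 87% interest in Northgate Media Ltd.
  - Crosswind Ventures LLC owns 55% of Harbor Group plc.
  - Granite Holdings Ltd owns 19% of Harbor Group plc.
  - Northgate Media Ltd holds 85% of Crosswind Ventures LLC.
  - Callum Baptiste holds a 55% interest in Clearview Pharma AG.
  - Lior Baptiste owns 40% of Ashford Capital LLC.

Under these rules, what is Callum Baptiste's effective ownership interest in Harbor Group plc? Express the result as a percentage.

By parent–child attribution (R3), Callum Baptiste is treated as also owning Lior Baptiste's interest in Clearview Pharma AG, giving 55% + 45% = 100%.
By parent–child attribution (R3), Callum Baptiste is treated as owning Lior Baptiste's 40% interest in Ashford Capital LLC.
Chain via Clearview Pharma AG → Northgate Media Ltd → Crosswind Ventures LLC (R2): 100% × 87% × 85% × 55% = 40.6725% of Harbor Group plc.
Chain via Ashford Capital LLC → Ridgefield Partners LP → Granite Holdings Ltd (R2): 40% × 11% × 13% × 19% = 0.10868% of Harbor Group plc.
Aggregating (R1): 40.6725% + 0.10868% = 40.78118%.

40.78118%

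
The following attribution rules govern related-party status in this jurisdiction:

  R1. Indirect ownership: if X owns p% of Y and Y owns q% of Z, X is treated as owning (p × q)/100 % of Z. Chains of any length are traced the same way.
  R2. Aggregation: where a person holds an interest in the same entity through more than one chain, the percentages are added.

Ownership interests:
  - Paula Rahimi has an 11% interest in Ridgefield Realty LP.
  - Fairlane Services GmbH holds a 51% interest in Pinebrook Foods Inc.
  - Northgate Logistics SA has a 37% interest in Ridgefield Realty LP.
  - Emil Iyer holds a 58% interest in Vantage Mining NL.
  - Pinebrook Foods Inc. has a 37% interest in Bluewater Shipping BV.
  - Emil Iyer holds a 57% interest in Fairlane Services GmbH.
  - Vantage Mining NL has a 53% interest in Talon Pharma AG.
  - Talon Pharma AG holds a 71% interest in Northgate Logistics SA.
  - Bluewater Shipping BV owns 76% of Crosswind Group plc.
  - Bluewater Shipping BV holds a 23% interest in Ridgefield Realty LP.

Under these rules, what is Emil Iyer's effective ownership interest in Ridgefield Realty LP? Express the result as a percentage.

10.549255%

Chain via Vantage Mining NL → Talon Pharma AG → Northgate Logistics SA (R1): 58% × 53% × 71% × 37% = 8.075398% of Ridgefield Realty LP.
Chain via Fairlane Services GmbH → Pinebrook Foods Inc. → Bluewater Shipping BV (R1): 57% × 51% × 37% × 23% = 2.473857% of Ridgefield Realty LP.
Aggregating (R2): 8.075398% + 2.473857% = 10.549255%.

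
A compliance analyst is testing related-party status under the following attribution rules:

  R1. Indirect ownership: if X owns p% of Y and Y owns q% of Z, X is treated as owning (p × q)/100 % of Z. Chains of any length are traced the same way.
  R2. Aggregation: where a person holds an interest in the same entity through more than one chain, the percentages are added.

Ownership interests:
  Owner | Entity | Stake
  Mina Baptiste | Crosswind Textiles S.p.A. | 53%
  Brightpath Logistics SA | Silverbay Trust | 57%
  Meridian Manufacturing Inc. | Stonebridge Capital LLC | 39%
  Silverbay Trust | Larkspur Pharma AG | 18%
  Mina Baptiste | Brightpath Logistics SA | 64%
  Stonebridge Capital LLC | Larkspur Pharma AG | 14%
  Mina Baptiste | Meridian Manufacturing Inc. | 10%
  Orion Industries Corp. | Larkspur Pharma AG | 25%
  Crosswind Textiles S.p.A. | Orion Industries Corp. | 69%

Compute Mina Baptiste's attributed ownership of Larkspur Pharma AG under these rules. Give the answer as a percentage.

16.2549%

Chain via Brightpath Logistics SA → Silverbay Trust (R1): 64% × 57% × 18% = 6.5664% of Larkspur Pharma AG.
Chain via Meridian Manufacturing Inc. → Stonebridge Capital LLC (R1): 10% × 39% × 14% = 0.546% of Larkspur Pharma AG.
Chain via Crosswind Textiles S.p.A. → Orion Industries Corp. (R1): 53% × 69% × 25% = 9.1425% of Larkspur Pharma AG.
Aggregating (R2): 6.5664% + 0.546% + 9.1425% = 16.2549%.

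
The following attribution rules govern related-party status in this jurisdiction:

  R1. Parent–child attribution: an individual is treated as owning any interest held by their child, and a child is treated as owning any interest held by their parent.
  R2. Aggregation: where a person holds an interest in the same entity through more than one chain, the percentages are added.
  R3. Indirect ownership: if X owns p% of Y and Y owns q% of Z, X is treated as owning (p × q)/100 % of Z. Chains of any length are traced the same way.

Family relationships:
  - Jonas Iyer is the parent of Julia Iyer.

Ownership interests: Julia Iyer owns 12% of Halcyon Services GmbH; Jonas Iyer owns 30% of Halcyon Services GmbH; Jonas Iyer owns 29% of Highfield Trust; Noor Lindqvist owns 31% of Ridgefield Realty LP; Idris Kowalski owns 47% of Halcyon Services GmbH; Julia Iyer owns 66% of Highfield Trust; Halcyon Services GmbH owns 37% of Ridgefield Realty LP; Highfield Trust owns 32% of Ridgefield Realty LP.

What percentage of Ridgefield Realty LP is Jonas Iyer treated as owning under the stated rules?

By parent–child attribution (R1), Jonas Iyer is treated as also owning Julia Iyer's interest in Halcyon Services GmbH, giving 30% + 12% = 42%.
By parent–child attribution (R1), Jonas Iyer is treated as also owning Julia Iyer's interest in Highfield Trust, giving 29% + 66% = 95%.
Chain via Halcyon Services GmbH (R3): 42% × 37% = 15.54% of Ridgefield Realty LP.
Chain via Highfield Trust (R3): 95% × 32% = 30.4% of Ridgefield Realty LP.
Aggregating (R2): 15.54% + 30.4% = 45.94%.

45.94%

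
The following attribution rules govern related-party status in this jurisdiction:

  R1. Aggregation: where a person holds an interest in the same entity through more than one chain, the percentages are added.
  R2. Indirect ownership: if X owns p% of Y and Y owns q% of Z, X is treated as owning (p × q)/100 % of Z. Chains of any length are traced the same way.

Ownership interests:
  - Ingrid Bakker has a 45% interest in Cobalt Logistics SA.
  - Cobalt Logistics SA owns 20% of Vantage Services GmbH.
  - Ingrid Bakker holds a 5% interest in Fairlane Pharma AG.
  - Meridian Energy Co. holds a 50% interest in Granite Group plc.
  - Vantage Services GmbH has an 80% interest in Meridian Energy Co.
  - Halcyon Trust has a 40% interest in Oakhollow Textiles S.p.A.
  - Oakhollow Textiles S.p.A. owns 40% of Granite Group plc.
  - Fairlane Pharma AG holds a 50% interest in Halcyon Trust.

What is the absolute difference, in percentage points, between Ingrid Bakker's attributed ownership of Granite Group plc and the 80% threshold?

Chain via Cobalt Logistics SA → Vantage Services GmbH → Meridian Energy Co. (R2): 45% × 20% × 80% × 50% = 3.6% of Granite Group plc.
Chain via Fairlane Pharma AG → Halcyon Trust → Oakhollow Textiles S.p.A. (R2): 5% × 50% × 40% × 40% = 0.4% of Granite Group plc.
Aggregating (R1): 3.6% + 0.4% = 4%.
4% falls short of the 80% threshold by 76 percentage points.

76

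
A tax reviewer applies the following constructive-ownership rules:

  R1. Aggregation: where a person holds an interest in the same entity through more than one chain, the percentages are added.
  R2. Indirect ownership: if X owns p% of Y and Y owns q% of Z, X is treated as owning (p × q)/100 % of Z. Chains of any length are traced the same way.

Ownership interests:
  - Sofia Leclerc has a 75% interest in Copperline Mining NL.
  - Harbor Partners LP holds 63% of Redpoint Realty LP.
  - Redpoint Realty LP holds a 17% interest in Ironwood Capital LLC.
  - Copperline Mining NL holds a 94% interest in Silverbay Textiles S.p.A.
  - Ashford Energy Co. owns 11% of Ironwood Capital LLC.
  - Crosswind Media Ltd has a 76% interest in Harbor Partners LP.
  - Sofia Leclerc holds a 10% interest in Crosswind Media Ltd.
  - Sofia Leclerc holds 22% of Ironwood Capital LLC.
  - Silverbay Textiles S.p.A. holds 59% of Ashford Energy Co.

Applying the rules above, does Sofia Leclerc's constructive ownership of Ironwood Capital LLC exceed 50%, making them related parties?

Chain via Crosswind Media Ltd → Harbor Partners LP → Redpoint Realty LP (R2): 10% × 76% × 63% × 17% = 0.81396% of Ironwood Capital LLC.
Chain via Copperline Mining NL → Silverbay Textiles S.p.A. → Ashford Energy Co. (R2): 75% × 94% × 59% × 11% = 4.57545% of Ironwood Capital LLC.
Direct interest in Ironwood Capital LLC: 22%.
Aggregating (R1): 0.81396% + 4.57545% + 22% = 27.38941%.
27.38941% does not exceed the 50% threshold, so Sofia is not a related party to Ironwood Capital LLC.

No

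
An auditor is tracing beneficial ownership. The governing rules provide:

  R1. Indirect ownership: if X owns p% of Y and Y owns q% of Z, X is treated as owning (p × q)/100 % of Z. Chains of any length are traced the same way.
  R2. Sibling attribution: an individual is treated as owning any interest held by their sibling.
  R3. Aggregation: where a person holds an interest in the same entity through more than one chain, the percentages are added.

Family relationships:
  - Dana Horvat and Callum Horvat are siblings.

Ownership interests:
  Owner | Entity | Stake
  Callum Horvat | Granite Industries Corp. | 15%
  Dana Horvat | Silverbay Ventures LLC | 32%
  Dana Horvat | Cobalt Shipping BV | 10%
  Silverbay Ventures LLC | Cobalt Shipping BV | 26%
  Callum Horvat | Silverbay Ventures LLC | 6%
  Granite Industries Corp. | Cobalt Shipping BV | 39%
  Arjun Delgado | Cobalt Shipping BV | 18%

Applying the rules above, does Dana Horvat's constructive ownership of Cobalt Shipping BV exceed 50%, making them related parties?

No

By sibling attribution (R2), Dana Horvat is treated as also owning Callum Horvat's interest in Silverbay Ventures LLC, giving 32% + 6% = 38%.
By sibling attribution (R2), Dana Horvat is treated as owning Callum Horvat's 15% interest in Granite Industries Corp.
Chain via Silverbay Ventures LLC (R1): 38% × 26% = 9.88% of Cobalt Shipping BV.
Direct interest in Cobalt Shipping BV: 10%.
Chain via Granite Industries Corp. (R1): 15% × 39% = 5.85% of Cobalt Shipping BV.
Aggregating (R3): 9.88% + 10% + 5.85% = 25.73%.
25.73% does not exceed the 50% threshold, so Dana is not a related party to Cobalt Shipping BV.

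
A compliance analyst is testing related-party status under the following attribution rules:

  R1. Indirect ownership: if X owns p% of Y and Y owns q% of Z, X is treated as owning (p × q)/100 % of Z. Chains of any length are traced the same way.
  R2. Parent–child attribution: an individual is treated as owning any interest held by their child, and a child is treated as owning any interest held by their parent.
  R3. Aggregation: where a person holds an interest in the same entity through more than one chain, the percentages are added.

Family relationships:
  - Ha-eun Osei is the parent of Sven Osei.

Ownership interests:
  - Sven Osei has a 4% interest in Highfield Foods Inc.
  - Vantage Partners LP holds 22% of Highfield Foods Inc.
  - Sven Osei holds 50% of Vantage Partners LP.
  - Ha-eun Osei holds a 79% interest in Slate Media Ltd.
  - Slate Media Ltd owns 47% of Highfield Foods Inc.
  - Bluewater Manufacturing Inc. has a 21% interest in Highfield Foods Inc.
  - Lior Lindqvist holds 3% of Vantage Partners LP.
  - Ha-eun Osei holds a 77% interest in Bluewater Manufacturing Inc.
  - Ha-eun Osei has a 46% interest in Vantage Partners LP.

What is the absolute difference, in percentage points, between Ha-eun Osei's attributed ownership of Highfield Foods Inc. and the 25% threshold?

53.42

By parent–child attribution (R2), Ha-eun Osei is treated as also owning Sven Osei's interest in Vantage Partners LP, giving 46% + 50% = 96%.
By parent–child attribution (R2), Ha-eun Osei is treated as owning Sven Osei's 4% interest in Highfield Foods Inc.
Chain via Slate Media Ltd (R1): 79% × 47% = 37.13% of Highfield Foods Inc.
Chain via Bluewater Manufacturing Inc. (R1): 77% × 21% = 16.17% of Highfield Foods Inc.
Chain via Vantage Partners LP (R1): 96% × 22% = 21.12% of Highfield Foods Inc.
Direct interest in Highfield Foods Inc: 4%.
Aggregating (R3): 37.13% + 16.17% + 21.12% + 4% = 78.42%.
78.42% exceeds the 25% threshold by 53.42 percentage points.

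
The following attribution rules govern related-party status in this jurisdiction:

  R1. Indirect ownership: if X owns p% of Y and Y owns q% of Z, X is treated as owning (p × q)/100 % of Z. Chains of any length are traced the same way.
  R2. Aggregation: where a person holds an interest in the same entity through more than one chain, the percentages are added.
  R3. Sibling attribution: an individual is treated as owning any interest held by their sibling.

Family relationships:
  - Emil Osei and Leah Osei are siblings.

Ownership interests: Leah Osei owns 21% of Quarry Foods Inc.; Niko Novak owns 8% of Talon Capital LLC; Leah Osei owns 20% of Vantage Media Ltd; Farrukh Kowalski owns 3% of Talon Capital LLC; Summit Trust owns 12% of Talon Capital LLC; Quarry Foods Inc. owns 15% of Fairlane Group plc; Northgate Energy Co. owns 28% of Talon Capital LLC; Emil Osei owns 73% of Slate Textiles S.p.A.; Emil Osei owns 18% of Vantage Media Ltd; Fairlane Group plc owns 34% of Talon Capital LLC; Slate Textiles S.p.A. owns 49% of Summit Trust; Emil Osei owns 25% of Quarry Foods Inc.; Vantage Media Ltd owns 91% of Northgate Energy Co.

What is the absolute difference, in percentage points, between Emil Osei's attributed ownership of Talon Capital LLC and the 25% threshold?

8.6792

By sibling attribution (R3), Emil Osei is treated as also owning Leah Osei's interest in Vantage Media Ltd, giving 18% + 20% = 38%.
By sibling attribution (R3), Emil Osei is treated as also owning Leah Osei's interest in Quarry Foods Inc, giving 25% + 21% = 46%.
Chain via Slate Textiles S.p.A. → Summit Trust (R1): 73% × 49% × 12% = 4.2924% of Talon Capital LLC.
Chain via Vantage Media Ltd → Northgate Energy Co. (R1): 38% × 91% × 28% = 9.6824% of Talon Capital LLC.
Chain via Quarry Foods Inc. → Fairlane Group plc (R1): 46% × 15% × 34% = 2.346% of Talon Capital LLC.
Aggregating (R2): 4.2924% + 9.6824% + 2.346% = 16.3208%.
16.3208% falls short of the 25% threshold by 8.6792 percentage points.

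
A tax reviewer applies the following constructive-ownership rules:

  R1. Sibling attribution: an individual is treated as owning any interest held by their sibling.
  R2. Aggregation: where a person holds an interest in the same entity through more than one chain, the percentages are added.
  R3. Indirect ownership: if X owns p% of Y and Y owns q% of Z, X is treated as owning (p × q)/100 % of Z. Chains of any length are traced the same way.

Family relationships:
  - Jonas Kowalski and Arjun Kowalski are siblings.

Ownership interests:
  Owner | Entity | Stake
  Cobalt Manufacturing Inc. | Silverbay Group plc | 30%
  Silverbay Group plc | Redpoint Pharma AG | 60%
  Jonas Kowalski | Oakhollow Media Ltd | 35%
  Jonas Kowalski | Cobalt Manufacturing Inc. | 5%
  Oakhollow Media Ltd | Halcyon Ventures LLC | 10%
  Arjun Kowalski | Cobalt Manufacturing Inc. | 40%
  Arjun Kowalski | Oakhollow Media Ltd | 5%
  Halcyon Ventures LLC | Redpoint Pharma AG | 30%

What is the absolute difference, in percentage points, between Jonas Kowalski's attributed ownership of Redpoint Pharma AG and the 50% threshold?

By sibling attribution (R1), Jonas Kowalski is treated as also owning Arjun Kowalski's interest in Oakhollow Media Ltd, giving 35% + 5% = 40%.
By sibling attribution (R1), Jonas Kowalski is treated as also owning Arjun Kowalski's interest in Cobalt Manufacturing Inc, giving 5% + 40% = 45%.
Chain via Oakhollow Media Ltd → Halcyon Ventures LLC (R3): 40% × 10% × 30% = 1.2% of Redpoint Pharma AG.
Chain via Cobalt Manufacturing Inc. → Silverbay Group plc (R3): 45% × 30% × 60% = 8.1% of Redpoint Pharma AG.
Aggregating (R2): 1.2% + 8.1% = 9.3%.
9.3% falls short of the 50% threshold by 40.7 percentage points.

40.7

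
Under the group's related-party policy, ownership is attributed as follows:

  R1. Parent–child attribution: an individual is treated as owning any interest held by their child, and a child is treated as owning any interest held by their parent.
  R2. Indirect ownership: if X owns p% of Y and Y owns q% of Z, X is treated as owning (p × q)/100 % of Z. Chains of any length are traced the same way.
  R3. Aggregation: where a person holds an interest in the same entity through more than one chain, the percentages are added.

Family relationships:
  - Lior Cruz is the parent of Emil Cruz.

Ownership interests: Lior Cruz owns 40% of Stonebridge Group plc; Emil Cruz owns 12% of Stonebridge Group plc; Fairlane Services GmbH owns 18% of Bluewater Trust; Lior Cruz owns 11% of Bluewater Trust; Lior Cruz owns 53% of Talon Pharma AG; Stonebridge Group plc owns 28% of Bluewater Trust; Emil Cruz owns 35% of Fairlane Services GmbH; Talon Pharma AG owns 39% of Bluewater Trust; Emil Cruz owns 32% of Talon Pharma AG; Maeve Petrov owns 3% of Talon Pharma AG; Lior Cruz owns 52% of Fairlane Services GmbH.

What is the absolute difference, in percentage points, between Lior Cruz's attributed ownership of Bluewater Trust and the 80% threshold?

5.63

By parent–child attribution (R1), Lior Cruz is treated as also owning Emil Cruz's interest in Fairlane Services GmbH, giving 52% + 35% = 87%.
By parent–child attribution (R1), Lior Cruz is treated as also owning Emil Cruz's interest in Talon Pharma AG, giving 53% + 32% = 85%.
By parent–child attribution (R1), Lior Cruz is treated as also owning Emil Cruz's interest in Stonebridge Group plc, giving 40% + 12% = 52%.
Chain via Fairlane Services GmbH (R2): 87% × 18% = 15.66% of Bluewater Trust.
Chain via Talon Pharma AG (R2): 85% × 39% = 33.15% of Bluewater Trust.
Chain via Stonebridge Group plc (R2): 52% × 28% = 14.56% of Bluewater Trust.
Direct interest in Bluewater Trust: 11%.
Aggregating (R3): 15.66% + 33.15% + 14.56% + 11% = 74.37%.
74.37% falls short of the 80% threshold by 5.63 percentage points.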